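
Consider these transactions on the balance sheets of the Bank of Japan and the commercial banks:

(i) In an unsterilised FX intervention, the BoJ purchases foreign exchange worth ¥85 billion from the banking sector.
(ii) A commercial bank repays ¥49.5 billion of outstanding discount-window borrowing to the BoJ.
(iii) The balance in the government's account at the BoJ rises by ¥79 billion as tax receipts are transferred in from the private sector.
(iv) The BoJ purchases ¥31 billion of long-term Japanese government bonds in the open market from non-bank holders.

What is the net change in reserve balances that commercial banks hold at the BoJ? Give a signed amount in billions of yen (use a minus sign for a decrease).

-¥12.5 billion

FX purchase ¥85 billion: the BoJ pays by crediting reserve accounts → +¥85B.
Discount-window repayment ¥49.5 billion: repayment is debited from reserves → −¥49.5B.
Government account inflow ¥79 billion: funds move from bank reserves into the government account → −¥79B.
Asset purchase (from non-banks) ¥31 billion: the BoJ pays by crediting reserve accounts → +¥31B.
Net: 85 − 49.5 − 79 + 31 = -¥12.5 billion.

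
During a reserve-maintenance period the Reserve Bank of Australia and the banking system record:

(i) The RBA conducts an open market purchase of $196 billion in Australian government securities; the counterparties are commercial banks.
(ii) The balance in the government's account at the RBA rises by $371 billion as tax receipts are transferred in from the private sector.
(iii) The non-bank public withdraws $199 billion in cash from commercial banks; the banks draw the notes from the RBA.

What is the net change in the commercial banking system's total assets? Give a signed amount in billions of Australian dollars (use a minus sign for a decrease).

-$570 billion

OMO purchase (from banks) $196 billion: just an asset swap on bank balance sheets → 0.
Government account inflow $371 billion: bank balance sheets shrink → −$371B.
Currency withdrawal $199 billion: bank balance sheets shrink → −$199B.
Net: 0 − 371 − 199 = -$570 billion.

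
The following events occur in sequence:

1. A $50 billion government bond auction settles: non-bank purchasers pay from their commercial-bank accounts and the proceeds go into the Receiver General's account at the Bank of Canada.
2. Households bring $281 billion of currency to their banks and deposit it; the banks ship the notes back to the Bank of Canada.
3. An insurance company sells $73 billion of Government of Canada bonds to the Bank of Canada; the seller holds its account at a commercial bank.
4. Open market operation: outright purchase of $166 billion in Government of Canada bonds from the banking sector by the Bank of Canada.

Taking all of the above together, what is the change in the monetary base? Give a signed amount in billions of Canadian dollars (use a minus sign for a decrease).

+$189 billion

Bank of Canada balance sheet:
  Assets:      Securities +$239B
  Liabilities: Bank reserves +$470B, Currency in circulation −$281B, Government deposits +$50B
Monetary base = currency + reserves: −$281B + (+$470B) = +$189 billion.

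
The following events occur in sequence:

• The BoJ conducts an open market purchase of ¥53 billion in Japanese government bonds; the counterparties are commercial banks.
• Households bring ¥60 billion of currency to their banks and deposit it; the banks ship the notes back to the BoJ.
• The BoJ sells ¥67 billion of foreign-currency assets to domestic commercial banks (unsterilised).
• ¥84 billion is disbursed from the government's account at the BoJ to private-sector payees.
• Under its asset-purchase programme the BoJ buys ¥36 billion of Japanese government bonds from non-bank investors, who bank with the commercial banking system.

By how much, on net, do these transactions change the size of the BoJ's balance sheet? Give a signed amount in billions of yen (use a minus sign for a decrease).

+¥22 billion

BoJ balance sheet:
  Assets:      Securities +¥89B, Foreign assets −¥67B
  Liabilities: Bank reserves +¥166B, Currency in circulation −¥60B, Government deposits −¥84B
Change in total BoJ assets = +¥22 billion.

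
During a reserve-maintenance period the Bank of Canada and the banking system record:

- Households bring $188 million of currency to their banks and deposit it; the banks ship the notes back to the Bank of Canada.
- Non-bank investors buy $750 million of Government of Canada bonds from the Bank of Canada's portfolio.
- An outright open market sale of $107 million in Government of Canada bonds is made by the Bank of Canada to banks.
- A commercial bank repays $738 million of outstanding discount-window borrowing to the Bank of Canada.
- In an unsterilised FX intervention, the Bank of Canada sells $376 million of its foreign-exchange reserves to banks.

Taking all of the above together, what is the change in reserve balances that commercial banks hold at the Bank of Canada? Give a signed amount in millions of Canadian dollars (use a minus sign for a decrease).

-$1783 million

Currency deposit $188 million: returned notes are swapped for reserve credit → +$188M.
Asset sale (to non-banks) $750 million: the non-bank buyers' banks settle from reserves → −$750M.
OMO sale (to banks) $107 million: the buying banks pay out of their reserve balances → −$107M.
Discount-window repayment $738 million: repayment is debited from reserves → −$738M.
FX sale $376 million: the buying banks pay out of their reserve balances → −$376M.
Net: 188 − 750 − 107 − 738 − 376 = -$1783 million.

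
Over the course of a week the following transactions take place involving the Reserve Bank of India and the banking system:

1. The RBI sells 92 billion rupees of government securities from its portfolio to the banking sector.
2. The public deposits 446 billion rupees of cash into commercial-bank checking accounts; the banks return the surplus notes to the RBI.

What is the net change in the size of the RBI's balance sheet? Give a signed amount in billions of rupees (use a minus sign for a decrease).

-92 billion

OMO sale (to banks) 92 billion rupees: an RBI asset is shed → −92B.
Currency deposit 446 billion rupees: only the composition of liabilities changes → 0.
Net: −92 + 0 = -92 billion.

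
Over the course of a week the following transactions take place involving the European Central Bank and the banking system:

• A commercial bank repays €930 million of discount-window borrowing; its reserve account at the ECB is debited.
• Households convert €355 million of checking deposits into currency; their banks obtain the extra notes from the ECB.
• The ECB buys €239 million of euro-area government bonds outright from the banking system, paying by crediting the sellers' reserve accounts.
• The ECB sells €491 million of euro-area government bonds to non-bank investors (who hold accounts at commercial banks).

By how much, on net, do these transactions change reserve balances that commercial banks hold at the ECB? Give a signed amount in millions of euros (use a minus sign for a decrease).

-€1537 million

ECB balance sheet:
  Assets:      Securities −€252M, Loans to banks −€930M
  Liabilities: Bank reserves −€1537M, Currency in circulation +€355M
Commercial banking system:
  Assets:      Reserves at CB −€1537M, Securities −€239M
  Liabilities: Checkable deposits −€846M, Borrowings from CB −€930M
So the change in reserve balances that commercial banks hold at the ECB is -€1537 million.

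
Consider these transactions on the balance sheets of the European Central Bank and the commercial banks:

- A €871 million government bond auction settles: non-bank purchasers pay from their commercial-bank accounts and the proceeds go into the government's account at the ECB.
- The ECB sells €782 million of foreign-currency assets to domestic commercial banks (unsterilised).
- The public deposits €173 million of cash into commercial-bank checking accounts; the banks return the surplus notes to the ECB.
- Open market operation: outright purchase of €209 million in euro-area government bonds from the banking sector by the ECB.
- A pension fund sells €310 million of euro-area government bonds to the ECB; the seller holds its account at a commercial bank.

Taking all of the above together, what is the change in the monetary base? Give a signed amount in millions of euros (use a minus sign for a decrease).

Government account inflow €871 million: reserves shift to a non-base liability → −€871M.
FX sale €782 million: ECB balance sheet contracts → −€782M.
Currency deposit €173 million: just a shift between currency and reserves — both are base money → 0.
OMO purchase (from banks) €209 million: ECB balance sheet expands → +€209M.
Asset purchase (from non-banks) €310 million: ECB balance sheet expands → +€310M.
Net: −871 − 782 + 0 + 209 + 310 = -€1134 million.

-€1134 million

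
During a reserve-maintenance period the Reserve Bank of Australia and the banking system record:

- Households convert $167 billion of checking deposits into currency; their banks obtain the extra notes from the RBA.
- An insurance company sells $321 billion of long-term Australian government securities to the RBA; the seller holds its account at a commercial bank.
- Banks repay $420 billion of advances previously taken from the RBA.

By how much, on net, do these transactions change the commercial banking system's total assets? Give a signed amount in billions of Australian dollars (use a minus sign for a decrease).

-$266 billion

RBA balance sheet:
  Assets:      Securities +$321B, Loans to banks −$420B
  Liabilities: Bank reserves −$266B, Currency in circulation +$167B
Commercial banking system:
  Assets:      Reserves at CB −$266B
  Liabilities: Checkable deposits +$154B, Borrowings from CB −$420B
Change in total bank assets = -$266 billion.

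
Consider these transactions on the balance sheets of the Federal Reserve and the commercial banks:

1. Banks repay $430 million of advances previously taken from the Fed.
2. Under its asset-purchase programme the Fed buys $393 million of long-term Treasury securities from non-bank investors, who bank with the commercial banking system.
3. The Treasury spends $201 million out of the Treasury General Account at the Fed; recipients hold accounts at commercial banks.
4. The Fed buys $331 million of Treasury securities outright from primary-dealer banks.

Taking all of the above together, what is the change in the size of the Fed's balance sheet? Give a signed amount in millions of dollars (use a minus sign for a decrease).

+$294 million

Discount-window repayment $430 million: a Fed asset is shed → −$430M.
Asset purchase (from non-banks) $393 million: a Fed asset is acquired → +$393M.
Government spending $201 million: only the composition of liabilities changes → 0.
OMO purchase (from banks) $331 million: a Fed asset is acquired → +$331M.
Net: −430 + 393 + 0 + 331 = +$294 million.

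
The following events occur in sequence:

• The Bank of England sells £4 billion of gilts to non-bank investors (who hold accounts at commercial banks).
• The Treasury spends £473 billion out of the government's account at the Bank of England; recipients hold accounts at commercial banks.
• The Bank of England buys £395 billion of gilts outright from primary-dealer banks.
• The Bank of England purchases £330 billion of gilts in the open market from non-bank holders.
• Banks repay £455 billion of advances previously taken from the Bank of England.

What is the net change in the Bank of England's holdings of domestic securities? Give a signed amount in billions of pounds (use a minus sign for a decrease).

+£721 billion

Asset sale (to non-banks) £4 billion: securities removed from the Bank of England's portfolio → −£4B.
Government spending £473 billion: the Bank of England's securities portfolio is untouched → 0.
OMO purchase (from banks) £395 billion: securities added to the Bank of England's portfolio → +£395B.
Asset purchase (from non-banks) £330 billion: securities added to the Bank of England's portfolio → +£330B.
Discount-window repayment £455 billion: the Bank of England's securities portfolio is untouched → 0.
Net: −4 + 0 + 395 + 330 + 0 = +£721 billion.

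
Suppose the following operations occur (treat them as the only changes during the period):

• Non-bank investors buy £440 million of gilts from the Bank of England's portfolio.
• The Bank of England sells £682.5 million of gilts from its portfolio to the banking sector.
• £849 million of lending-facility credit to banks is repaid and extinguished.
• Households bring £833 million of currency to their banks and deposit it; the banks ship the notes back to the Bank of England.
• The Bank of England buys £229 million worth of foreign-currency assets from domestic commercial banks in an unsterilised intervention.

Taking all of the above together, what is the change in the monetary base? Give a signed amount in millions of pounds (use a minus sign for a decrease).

-£1742.5 million

Asset sale (to non-banks) £440 million: Bank of England balance sheet contracts → −£440M.
OMO sale (to banks) £682.5 million: Bank of England balance sheet contracts → −£682.5M.
Discount-window repayment £849 million: Bank of England balance sheet contracts → −£849M.
Currency deposit £833 million: just a shift between currency and reserves — both are base money → 0.
FX purchase £229 million: Bank of England balance sheet expands → +£229M.
Net: −440 − 682.5 − 849 + 0 + 229 = -£1742.5 million.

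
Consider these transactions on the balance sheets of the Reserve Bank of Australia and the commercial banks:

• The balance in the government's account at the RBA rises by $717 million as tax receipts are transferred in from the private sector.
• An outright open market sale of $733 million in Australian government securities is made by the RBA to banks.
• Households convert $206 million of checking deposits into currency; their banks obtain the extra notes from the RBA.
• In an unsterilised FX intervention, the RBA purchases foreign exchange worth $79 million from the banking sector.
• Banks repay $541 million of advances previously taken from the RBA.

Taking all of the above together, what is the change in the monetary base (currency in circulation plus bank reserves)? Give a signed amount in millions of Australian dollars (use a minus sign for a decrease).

-$1912 million

RBA balance sheet:
  Assets:      Securities −$733M, Loans to banks −$541M, Foreign assets +$79M
  Liabilities: Bank reserves −$2118M, Currency in circulation +$206M, Government deposits +$717M
Commercial banking system:
  Assets:      Reserves at CB −$2118M, Securities +$733M, Foreign assets −$79M
  Liabilities: Checkable deposits −$923M, Borrowings from CB −$541M
Monetary base = currency + reserves: +$206M + (−$2118M) = -$1912 million.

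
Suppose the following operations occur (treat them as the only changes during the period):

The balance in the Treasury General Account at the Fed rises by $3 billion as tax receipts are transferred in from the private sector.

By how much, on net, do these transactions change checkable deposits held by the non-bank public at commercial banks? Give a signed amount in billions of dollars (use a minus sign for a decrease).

Government account inflow $3 billion: non-bank counterparties' bank balances fall → −$3B.

-$3 billion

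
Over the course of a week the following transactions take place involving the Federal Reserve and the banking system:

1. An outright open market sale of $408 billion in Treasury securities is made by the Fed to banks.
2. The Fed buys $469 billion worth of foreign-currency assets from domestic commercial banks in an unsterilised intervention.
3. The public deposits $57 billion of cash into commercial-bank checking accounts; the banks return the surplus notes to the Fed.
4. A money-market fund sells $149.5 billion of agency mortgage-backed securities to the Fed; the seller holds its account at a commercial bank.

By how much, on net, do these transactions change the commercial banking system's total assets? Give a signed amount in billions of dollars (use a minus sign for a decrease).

+$206.5 billion

Fed balance sheet:
  Assets:      Securities −$258.5B, Foreign assets +$469B
  Liabilities: Bank reserves +$267.5B, Currency in circulation −$57B
Commercial banking system:
  Assets:      Reserves at CB +$267.5B, Securities +$408B, Foreign assets −$469B
  Liabilities: Checkable deposits +$206.5B
Change in total bank assets = +$206.5 billion.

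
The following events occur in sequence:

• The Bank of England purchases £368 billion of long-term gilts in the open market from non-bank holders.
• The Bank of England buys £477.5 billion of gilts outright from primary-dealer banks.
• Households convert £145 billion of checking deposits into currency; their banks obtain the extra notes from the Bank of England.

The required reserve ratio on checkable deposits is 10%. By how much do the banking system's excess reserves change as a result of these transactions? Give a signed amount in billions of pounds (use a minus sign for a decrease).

+£678.2 billion

Asset purchase (from non-banks) £368 billion: reserves +£368B, deposits +£368B.
OMO purchase (from banks) £477.5 billion: reserves +£477.5B, deposits 0.
Currency withdrawal £145 billion: reserves −£145B, deposits −£145B.
Totals: Δreserves = +£700.5B, Δdeposits = +£223B.
Δrequired reserves = 10% × +£223B = +£22.3B.
Δexcess reserves = Δreserves − Δrequired = +£700.5B − (+£22.3B) = +£678.2 billion.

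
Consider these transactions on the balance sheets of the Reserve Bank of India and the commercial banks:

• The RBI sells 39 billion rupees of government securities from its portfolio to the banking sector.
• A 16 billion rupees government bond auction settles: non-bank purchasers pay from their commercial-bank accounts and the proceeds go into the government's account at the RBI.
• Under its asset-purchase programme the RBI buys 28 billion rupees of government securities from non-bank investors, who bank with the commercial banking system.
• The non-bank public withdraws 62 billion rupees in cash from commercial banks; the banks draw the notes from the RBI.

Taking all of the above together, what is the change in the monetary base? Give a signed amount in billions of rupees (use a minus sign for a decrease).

-27 billion

RBI balance sheet:
  Assets:      Securities −11B
  Liabilities: Bank reserves −89B, Currency in circulation +62B, Government deposits +16B
Commercial banking system:
  Assets:      Reserves at CB −89B, Securities +39B
  Liabilities: Checkable deposits −50B
Monetary base = currency + reserves: +62B + (−89B) = -27 billion.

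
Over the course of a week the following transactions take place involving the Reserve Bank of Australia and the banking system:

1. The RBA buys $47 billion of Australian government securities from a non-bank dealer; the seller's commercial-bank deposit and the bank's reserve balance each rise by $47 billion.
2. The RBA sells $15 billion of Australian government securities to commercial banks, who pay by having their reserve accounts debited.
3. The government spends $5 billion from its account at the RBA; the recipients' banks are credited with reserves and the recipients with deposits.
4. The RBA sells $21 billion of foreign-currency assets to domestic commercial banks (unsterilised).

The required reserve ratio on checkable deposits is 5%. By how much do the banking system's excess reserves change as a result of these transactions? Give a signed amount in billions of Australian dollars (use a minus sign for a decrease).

+$13.4 billion

Asset purchase (from non-banks) $47 billion: reserves +$47B, deposits +$47B.
OMO sale (to banks) $15 billion: reserves −$15B, deposits 0.
Government spending $5 billion: reserves +$5B, deposits +$5B.
FX sale $21 billion: reserves −$21B, deposits 0.
Totals: Δreserves = +$16B, Δdeposits = +$52B.
Δrequired reserves = 5% × +$52B = +$2.6B.
Δexcess reserves = Δreserves − Δrequired = +$16B − (+$2.6B) = +$13.4 billion.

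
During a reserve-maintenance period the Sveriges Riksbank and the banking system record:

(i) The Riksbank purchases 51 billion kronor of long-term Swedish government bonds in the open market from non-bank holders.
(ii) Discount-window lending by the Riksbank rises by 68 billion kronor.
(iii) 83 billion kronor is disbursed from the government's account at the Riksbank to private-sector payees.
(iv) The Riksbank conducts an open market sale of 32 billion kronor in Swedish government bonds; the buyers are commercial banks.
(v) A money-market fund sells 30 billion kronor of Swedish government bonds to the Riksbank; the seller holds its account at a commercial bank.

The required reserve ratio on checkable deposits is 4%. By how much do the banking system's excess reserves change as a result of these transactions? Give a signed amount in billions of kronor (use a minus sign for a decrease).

Asset purchase (from non-banks) 51 billion kronor: reserves +51B, deposits +51B.
Discount-window loan 68 billion kronor: reserves +68B, deposits 0.
Government spending 83 billion kronor: reserves +83B, deposits +83B.
OMO sale (to banks) 32 billion kronor: reserves −32B, deposits 0.
Asset purchase (from non-banks) 30 billion kronor: reserves +30B, deposits +30B.
Totals: Δreserves = +200B, Δdeposits = +164B.
Δrequired reserves = 4% × +164B = +6.56B.
Δexcess reserves = Δreserves − Δrequired = +200B − (+6.56B) = +193.44 billion.

+193.44 billion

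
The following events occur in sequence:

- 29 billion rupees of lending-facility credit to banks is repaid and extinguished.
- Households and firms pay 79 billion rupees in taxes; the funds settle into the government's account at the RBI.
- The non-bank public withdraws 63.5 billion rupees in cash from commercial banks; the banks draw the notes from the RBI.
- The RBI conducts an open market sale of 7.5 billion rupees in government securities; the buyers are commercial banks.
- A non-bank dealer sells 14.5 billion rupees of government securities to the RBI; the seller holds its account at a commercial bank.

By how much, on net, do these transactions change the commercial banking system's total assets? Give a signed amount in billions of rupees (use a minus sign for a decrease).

-157 billion

RBI balance sheet:
  Assets:      Securities +7B, Loans to banks −29B
  Liabilities: Bank reserves −164.5B, Currency in circulation +63.5B, Government deposits +79B
Commercial banking system:
  Assets:      Reserves at CB −164.5B, Securities +7.5B
  Liabilities: Checkable deposits −128B, Borrowings from CB −29B
Change in total bank assets = -157 billion.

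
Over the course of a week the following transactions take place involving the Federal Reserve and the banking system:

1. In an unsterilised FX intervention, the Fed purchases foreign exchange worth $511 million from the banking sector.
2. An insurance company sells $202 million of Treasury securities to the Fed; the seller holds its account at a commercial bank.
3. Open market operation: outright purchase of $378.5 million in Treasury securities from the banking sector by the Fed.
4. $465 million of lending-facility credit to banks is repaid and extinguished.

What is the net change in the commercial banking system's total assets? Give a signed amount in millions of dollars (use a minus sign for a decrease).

Fed balance sheet:
  Assets:      Securities +$580.5M, Loans to banks −$465M, Foreign assets +$511M
  Liabilities: Bank reserves +$626.5M
Commercial banking system:
  Assets:      Reserves at CB +$626.5M, Securities −$378.5M, Foreign assets −$511M
  Liabilities: Checkable deposits +$202M, Borrowings from CB −$465M
Change in total bank assets = -$263 million.

-$263 million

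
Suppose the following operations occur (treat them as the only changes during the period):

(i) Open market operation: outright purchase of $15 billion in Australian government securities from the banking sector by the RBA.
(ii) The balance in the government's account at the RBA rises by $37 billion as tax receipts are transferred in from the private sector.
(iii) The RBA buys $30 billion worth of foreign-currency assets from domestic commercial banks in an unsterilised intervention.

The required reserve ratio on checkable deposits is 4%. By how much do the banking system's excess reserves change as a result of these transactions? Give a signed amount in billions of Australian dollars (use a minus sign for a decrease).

+$9.48 billion

OMO purchase (from banks) $15 billion: reserves +$15B, deposits 0.
Government account inflow $37 billion: reserves −$37B, deposits −$37B.
FX purchase $30 billion: reserves +$30B, deposits 0.
Totals: Δreserves = +$8B, Δdeposits = −$37B.
Δrequired reserves = 4% × −$37B = −$1.48B.
Δexcess reserves = Δreserves − Δrequired = +$8B − (−$1.48B) = +$9.48 billion.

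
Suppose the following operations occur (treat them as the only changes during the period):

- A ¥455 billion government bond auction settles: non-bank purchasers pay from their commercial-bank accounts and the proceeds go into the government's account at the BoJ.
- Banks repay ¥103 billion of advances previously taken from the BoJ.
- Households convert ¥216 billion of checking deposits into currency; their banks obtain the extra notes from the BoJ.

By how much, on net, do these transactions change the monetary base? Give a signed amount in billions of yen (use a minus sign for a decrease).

BoJ balance sheet:
  Assets:      Loans to banks −¥103B
  Liabilities: Bank reserves −¥774B, Currency in circulation +¥216B, Government deposits +¥455B
Monetary base = currency + reserves: +¥216B + (−¥774B) = -¥558 billion.

-¥558 billion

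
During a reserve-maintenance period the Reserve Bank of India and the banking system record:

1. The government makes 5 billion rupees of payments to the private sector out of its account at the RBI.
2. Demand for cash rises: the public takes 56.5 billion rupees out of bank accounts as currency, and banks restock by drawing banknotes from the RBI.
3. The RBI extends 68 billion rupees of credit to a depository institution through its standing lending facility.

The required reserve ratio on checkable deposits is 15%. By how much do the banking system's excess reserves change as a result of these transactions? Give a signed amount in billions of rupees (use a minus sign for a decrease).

Government spending 5 billion rupees: reserves +5B, deposits +5B.
Currency withdrawal 56.5 billion rupees: reserves −56.5B, deposits −56.5B.
Discount-window loan 68 billion rupees: reserves +68B, deposits 0.
Totals: Δreserves = +16.5B, Δdeposits = −51.5B.
Δrequired reserves = 15% × −51.5B = −7.725B.
Δexcess reserves = Δreserves − Δrequired = +16.5B − (−7.725B) = +24.225 billion.

+24.225 billion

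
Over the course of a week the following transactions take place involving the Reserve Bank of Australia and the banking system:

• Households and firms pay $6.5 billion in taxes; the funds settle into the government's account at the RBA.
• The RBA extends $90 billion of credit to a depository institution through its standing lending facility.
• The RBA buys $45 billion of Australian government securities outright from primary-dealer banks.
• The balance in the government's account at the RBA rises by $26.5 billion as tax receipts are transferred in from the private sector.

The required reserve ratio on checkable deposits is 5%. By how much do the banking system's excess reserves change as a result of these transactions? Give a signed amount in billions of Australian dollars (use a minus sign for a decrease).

+$103.65 billion

Government account inflow $6.5 billion: reserves −$6.5B, deposits −$6.5B.
Discount-window loan $90 billion: reserves +$90B, deposits 0.
OMO purchase (from banks) $45 billion: reserves +$45B, deposits 0.
Government account inflow $26.5 billion: reserves −$26.5B, deposits −$26.5B.
Totals: Δreserves = +$102B, Δdeposits = −$33B.
Δrequired reserves = 5% × −$33B = −$1.65B.
Δexcess reserves = Δreserves − Δrequired = +$102B − (−$1.65B) = +$103.65 billion.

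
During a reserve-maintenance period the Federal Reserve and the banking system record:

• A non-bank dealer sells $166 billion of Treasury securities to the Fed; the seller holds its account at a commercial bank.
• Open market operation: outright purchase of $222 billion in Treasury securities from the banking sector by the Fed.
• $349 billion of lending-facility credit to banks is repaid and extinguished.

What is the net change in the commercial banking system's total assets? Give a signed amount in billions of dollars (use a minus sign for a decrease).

Fed balance sheet:
  Assets:      Securities +$388B, Loans to banks −$349B
  Liabilities: Bank reserves +$39B
Commercial banking system:
  Assets:      Reserves at CB +$39B, Securities −$222B
  Liabilities: Checkable deposits +$166B, Borrowings from CB −$349B
Change in total bank assets = -$183 billion.

-$183 billion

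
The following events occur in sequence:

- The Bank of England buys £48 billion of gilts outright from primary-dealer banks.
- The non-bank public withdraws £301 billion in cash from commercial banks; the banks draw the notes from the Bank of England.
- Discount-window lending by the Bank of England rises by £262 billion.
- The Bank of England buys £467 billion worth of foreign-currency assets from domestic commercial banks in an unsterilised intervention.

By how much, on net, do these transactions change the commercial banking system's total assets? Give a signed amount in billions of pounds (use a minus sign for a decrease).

-£39 billion

Bank of England balance sheet:
  Assets:      Securities +£48B, Loans to banks +£262B, Foreign assets +£467B
  Liabilities: Bank reserves +£476B, Currency in circulation +£301B
Commercial banking system:
  Assets:      Reserves at CB +£476B, Securities −£48B, Foreign assets −£467B
  Liabilities: Checkable deposits −£301B, Borrowings from CB +£262B
Change in total bank assets = -£39 billion.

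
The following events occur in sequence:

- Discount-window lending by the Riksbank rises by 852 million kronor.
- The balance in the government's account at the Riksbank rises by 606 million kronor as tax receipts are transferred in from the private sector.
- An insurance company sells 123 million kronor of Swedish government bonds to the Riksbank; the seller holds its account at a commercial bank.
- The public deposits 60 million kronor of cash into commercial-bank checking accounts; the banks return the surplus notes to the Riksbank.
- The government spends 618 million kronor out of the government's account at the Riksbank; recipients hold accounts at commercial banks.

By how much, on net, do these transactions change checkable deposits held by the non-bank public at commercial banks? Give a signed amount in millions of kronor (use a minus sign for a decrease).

+195 million

Riksbank balance sheet:
  Assets:      Securities +123M, Loans to banks +852M
  Liabilities: Bank reserves +1047M, Currency in circulation −60M, Government deposits −12M
Commercial banking system:
  Assets:      Reserves at CB +1047M
  Liabilities: Checkable deposits +195M, Borrowings from CB +852M
So the change in checkable deposits held by the non-bank public at commercial banks is +195 million.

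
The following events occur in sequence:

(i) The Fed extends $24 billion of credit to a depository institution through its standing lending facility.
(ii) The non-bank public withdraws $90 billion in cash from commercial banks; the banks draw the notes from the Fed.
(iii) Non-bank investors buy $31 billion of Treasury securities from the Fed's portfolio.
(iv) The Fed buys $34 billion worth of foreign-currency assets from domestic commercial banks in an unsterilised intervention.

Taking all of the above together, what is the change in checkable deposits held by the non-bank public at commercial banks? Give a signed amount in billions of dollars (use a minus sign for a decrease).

-$121 billion

Fed balance sheet:
  Assets:      Securities −$31B, Loans to banks +$24B, Foreign assets +$34B
  Liabilities: Bank reserves −$63B, Currency in circulation +$90B
Commercial banking system:
  Assets:      Reserves at CB −$63B, Foreign assets −$34B
  Liabilities: Checkable deposits −$121B, Borrowings from CB +$24B
So the change in checkable deposits held by the non-bank public at commercial banks is -$121 billion.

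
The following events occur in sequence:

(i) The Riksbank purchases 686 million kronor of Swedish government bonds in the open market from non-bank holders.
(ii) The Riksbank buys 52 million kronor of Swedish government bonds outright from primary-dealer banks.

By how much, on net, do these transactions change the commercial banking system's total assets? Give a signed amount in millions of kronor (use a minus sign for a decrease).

+686 million

Asset purchase (from non-banks) 686 million kronor: bank balance sheets expand → +686M.
OMO purchase (from banks) 52 million kronor: just an asset swap on bank balance sheets → 0.
Net: 686 + 0 = +686 million.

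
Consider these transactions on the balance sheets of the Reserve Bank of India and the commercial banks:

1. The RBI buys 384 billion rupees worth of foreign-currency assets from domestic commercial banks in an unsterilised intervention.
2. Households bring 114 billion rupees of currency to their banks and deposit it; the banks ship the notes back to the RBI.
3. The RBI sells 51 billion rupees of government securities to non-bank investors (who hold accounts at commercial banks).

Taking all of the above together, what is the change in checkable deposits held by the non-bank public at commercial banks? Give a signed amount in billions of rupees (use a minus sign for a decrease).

+63 billion

FX purchase 384 billion rupees: the counterparty is a bank, so public deposits are unchanged → 0.
Currency deposit 114 billion rupees: non-bank counterparties' bank balances rise → +114B.
Asset sale (to non-banks) 51 billion rupees: non-bank counterparties' bank balances fall → −51B.
Net: 0 + 114 − 51 = +63 billion.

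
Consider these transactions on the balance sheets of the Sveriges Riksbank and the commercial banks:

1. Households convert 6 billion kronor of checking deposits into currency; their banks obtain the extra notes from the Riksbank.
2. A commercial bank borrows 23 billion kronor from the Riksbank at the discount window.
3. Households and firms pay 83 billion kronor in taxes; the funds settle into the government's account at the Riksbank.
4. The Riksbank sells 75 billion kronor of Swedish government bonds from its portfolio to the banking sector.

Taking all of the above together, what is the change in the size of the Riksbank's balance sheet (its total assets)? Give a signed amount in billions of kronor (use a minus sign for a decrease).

Currency withdrawal 6 billion kronor: only the composition of liabilities changes → 0.
Discount-window loan 23 billion kronor: a Riksbank asset is acquired → +23B.
Government account inflow 83 billion kronor: only the composition of liabilities changes → 0.
OMO sale (to banks) 75 billion kronor: a Riksbank asset is shed → −75B.
Net: 0 + 23 + 0 − 75 = -52 billion.

-52 billion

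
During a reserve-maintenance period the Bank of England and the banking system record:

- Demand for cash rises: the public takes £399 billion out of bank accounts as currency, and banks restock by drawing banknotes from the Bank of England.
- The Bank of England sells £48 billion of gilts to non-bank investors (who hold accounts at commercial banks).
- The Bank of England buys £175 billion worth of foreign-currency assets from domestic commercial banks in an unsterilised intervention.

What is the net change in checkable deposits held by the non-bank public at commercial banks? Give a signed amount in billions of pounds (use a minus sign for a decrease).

-£447 billion

Currency withdrawal £399 billion: non-bank counterparties' bank balances fall → −£399B.
Asset sale (to non-banks) £48 billion: non-bank counterparties' bank balances fall → −£48B.
FX purchase £175 billion: the counterparty is a bank, so public deposits are unchanged → 0.
Net: −399 − 48 + 0 = -£447 billion.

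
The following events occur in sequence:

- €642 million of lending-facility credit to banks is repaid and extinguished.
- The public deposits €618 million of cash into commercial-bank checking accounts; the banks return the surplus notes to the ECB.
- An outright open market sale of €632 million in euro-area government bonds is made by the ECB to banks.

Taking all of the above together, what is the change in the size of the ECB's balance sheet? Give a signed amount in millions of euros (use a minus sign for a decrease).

-€1274 million

Discount-window repayment €642 million: an ECB asset is shed → −€642M.
Currency deposit €618 million: only the composition of liabilities changes → 0.
OMO sale (to banks) €632 million: an ECB asset is shed → −€632M.
Net: −642 + 0 − 632 = -€1274 million.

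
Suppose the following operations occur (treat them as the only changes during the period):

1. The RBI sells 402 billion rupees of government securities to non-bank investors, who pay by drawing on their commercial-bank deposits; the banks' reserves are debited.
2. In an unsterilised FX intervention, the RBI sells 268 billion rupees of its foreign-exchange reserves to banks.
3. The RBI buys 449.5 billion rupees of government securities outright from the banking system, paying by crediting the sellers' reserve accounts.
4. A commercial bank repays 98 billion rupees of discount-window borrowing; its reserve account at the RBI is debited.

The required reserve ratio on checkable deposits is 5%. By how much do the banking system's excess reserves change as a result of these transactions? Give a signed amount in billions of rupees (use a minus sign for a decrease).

-298.4 billion

Asset sale (to non-banks) 402 billion rupees: reserves −402B, deposits −402B.
FX sale 268 billion rupees: reserves −268B, deposits 0.
OMO purchase (from banks) 449.5 billion rupees: reserves +449.5B, deposits 0.
Discount-window repayment 98 billion rupees: reserves −98B, deposits 0.
Totals: Δreserves = −318.5B, Δdeposits = −402B.
Δrequired reserves = 5% × −402B = −20.1B.
Δexcess reserves = Δreserves − Δrequired = −318.5B − (−20.1B) = -298.4 billion.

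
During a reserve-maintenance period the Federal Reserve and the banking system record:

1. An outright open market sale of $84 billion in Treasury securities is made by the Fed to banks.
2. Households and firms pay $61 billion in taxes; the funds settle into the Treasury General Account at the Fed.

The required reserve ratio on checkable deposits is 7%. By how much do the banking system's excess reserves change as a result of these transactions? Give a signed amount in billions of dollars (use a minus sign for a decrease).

-$140.73 billion

OMO sale (to banks) $84 billion: reserves −$84B, deposits 0.
Government account inflow $61 billion: reserves −$61B, deposits −$61B.
Totals: Δreserves = −$145B, Δdeposits = −$61B.
Δrequired reserves = 7% × −$61B = −$4.27B.
Δexcess reserves = Δreserves − Δrequired = −$145B − (−$4.27B) = -$140.73 billion.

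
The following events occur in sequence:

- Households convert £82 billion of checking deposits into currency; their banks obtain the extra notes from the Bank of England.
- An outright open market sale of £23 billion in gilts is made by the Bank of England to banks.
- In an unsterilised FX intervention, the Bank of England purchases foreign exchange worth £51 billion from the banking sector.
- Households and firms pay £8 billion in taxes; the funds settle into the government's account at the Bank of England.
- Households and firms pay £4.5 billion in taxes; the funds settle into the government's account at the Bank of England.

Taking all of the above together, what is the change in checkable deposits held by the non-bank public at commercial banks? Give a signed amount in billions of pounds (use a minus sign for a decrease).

-£94.5 billion

Currency withdrawal £82 billion: non-bank counterparties' bank balances fall → −£82B.
OMO sale (to banks) £23 billion: the counterparty is a bank, so public deposits are unchanged → 0.
FX purchase £51 billion: the counterparty is a bank, so public deposits are unchanged → 0.
Government account inflow £8 billion: non-bank counterparties' bank balances fall → −£8B.
Government account inflow £4.5 billion: non-bank counterparties' bank balances fall → −£4.5B.
Net: −82 + 0 + 0 − 8 − 4.5 = -£94.5 billion.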